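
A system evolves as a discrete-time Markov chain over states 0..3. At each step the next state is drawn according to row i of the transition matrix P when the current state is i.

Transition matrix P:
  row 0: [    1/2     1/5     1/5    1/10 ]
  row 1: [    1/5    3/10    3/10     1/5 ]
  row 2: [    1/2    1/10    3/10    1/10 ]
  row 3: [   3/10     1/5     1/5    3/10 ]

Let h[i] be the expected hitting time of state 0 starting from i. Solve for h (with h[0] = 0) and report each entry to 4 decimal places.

h = [0.0000, 3.2963, 2.3333, 3.0370]

First-step conditioning: h[0] = 0; for i ≠ 0, h[i] = 1 + Σ_k P[i][k]·h[k].
  h[1] = 1 + 3/10·h[1] + 3/10·h[2] + 1/5·h[3]
  h[2] = 1 + 1/10·h[1] + 3/10·h[2] + 1/10·h[3]
  h[3] = 1 + 1/5·h[1] + 1/5·h[2] + 3/10·h[3]
Solving the 3×3 linear system over states ≠ 0 gives exactly h = [0, 89/27, 7/3, 82/27] (h[0] = 0 is the target).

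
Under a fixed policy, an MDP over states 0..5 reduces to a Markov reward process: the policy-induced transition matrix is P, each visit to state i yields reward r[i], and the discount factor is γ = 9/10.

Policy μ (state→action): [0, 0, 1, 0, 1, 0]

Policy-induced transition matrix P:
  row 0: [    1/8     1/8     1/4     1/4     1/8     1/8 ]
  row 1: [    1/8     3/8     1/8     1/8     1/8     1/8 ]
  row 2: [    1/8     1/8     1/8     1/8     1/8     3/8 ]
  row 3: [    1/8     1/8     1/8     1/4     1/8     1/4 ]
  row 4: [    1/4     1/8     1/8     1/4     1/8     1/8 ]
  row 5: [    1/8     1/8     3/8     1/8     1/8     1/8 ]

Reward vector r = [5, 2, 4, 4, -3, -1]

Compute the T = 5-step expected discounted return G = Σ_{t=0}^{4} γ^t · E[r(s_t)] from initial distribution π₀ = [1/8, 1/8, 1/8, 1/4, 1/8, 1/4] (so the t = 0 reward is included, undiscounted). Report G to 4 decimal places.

G = 7.8462

t=0: π = [0.1250, 0.1250, 0.1250, 0.2500, 0.1250, 0.2500], E[r] = 1.7500, γ^t·E[r] = 1.750000, running G = 1.750000
t=1: π = [0.1406, 0.1563, 0.2031, 0.1875, 0.1250, 0.1875], E[r] = 2.0156, γ^t·E[r] = 1.814063, running G = 3.564063
t=2: π = [0.1406, 0.1641, 0.1895, 0.1816, 0.1250, 0.1992], E[r] = 1.9414, γ^t·E[r] = 1.572539, running G = 5.136602
t=3: π = [0.1406, 0.1660, 0.1924, 0.1809, 0.1250, 0.1951], E[r] = 1.9583, γ^t·E[r] = 1.427566, running G = 6.564167
t=4: π = [0.1406, 0.1665, 0.1913, 0.1808, 0.1250, 0.1957], E[r] = 1.9541, γ^t·E[r] = 1.282066, running G = 7.846233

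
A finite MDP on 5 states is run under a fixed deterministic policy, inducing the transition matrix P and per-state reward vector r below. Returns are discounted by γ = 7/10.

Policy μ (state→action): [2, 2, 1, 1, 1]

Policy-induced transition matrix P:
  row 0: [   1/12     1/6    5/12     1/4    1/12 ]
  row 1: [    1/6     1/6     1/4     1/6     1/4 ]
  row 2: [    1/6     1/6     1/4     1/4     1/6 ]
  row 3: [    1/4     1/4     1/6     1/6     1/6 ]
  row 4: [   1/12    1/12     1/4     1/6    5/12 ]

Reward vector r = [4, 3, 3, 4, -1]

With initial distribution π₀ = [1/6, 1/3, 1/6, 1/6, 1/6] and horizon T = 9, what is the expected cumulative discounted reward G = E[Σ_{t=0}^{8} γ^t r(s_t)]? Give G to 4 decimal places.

t=0: π = [0.1667, 0.3333, 0.1667, 0.1667, 0.1667], E[r] = 2.6667, γ^t·E[r] = 2.666667, running G = 2.666667
t=1: π = [0.1528, 0.1667, 0.2639, 0.1944, 0.2222], E[r] = 2.4583, γ^t·E[r] = 1.720833, running G = 4.387500
t=2: π = [0.1516, 0.1644, 0.2593, 0.2014, 0.2234], E[r] = 2.4595, γ^t·E[r] = 1.205150, running G = 5.592650
t=3: π = [0.1522, 0.1648, 0.2585, 0.2009, 0.2236], E[r] = 2.4588, γ^t·E[r] = 0.843374, running G = 6.436024
t=4: π = [0.1521, 0.1648, 0.2586, 0.2009, 0.2236], E[r] = 2.4585, γ^t·E[r] = 0.590294, running G = 7.026318
t=5: π = [0.1521, 0.1648, 0.2586, 0.2009, 0.2236], E[r] = 2.4585, γ^t·E[r] = 0.413198, running G = 7.439516
t=6: π = [0.1521, 0.1648, 0.2586, 0.2009, 0.2236], E[r] = 2.4585, γ^t·E[r] = 0.289237, running G = 7.728752
t=7: π = [0.1521, 0.1648, 0.2586, 0.2009, 0.2236], E[r] = 2.4585, γ^t·E[r] = 0.202465, running G = 7.931218
t=8: π = [0.1521, 0.1648, 0.2586, 0.2009, 0.2236], E[r] = 2.4585, γ^t·E[r] = 0.141726, running G = 8.072944

G = 8.0729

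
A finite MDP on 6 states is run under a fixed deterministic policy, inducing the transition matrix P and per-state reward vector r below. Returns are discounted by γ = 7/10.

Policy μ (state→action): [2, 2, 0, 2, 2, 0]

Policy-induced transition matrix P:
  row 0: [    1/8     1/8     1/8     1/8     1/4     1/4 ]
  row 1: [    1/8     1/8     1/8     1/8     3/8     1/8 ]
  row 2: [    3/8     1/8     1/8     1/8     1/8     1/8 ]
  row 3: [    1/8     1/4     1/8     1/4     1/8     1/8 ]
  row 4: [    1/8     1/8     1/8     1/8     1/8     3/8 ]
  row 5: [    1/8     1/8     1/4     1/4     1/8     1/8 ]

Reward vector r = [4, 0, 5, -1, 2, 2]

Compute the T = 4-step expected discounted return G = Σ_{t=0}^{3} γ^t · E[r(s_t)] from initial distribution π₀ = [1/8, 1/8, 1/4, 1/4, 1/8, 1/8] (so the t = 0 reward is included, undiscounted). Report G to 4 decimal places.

t=0: π = [0.1250, 0.1250, 0.2500, 0.2500, 0.1250, 0.1250], E[r] = 2.0000, γ^t·E[r] = 2.000000, running G = 2.000000
t=1: π = [0.1875, 0.1563, 0.1406, 0.1719, 0.1719, 0.1719], E[r] = 1.9688, γ^t·E[r] = 1.378125, running G = 3.378125
t=2: π = [0.1602, 0.1465, 0.1465, 0.1680, 0.1875, 0.1914], E[r] = 1.9629, γ^t·E[r] = 0.961816, running G = 4.339941
t=3: π = [0.1616, 0.1460, 0.1489, 0.1699, 0.1816, 0.1919], E[r] = 1.9683, γ^t·E[r] = 0.675114, running G = 5.015055

G = 5.0151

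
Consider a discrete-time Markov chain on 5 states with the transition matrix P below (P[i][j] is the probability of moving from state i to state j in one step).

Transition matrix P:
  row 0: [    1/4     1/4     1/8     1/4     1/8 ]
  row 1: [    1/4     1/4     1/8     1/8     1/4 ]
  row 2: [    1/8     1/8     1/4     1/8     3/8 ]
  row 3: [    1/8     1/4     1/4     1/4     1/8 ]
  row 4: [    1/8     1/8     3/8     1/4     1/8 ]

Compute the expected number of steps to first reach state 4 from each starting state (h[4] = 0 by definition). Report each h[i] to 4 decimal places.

First-step conditioning: h[4] = 0; for i ≠ 4, h[i] = 1 + Σ_k P[i][k]·h[k].
  h[0] = 1 + 1/4·h[0] + 1/4·h[1] + 1/8·h[2] + 1/4·h[3]
  h[1] = 1 + 1/4·h[0] + 1/4·h[1] + 1/8·h[2] + 1/8·h[3]
  h[2] = 1 + 1/8·h[0] + 1/8·h[1] + 1/4·h[2] + 1/8·h[3]
  h[3] = 1 + 1/8·h[0] + 1/4·h[1] + 1/4·h[2] + 1/4·h[3]
Solving the 4×4 linear system over states ≠ 4 gives exactly h = [56/11, 640/143, 536/143, 64/13, 0] (h[4] = 0 is the target).

h = [5.0909, 4.4755, 3.7483, 4.9231, 0.0000]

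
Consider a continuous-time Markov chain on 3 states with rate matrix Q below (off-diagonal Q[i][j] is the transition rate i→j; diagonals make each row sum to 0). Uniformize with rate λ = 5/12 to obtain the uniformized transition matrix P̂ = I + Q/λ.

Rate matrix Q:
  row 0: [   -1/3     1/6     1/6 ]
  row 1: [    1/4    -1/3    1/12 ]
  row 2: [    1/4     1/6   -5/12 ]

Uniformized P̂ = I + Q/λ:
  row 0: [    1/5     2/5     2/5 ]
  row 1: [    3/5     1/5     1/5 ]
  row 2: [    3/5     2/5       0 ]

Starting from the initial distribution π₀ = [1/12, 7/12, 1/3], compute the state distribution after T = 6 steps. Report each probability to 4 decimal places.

π = [0.4272, 0.3333, 0.2395]

t=0: π = [0.0833, 0.5833, 0.3333]
t=1: π = [0.5667, 0.2833, 0.1500]
t=2: π = [0.3733, 0.3433, 0.2833]
t=3: π = [0.4507, 0.3313, 0.2180]
t=4: π = [0.4197, 0.3337, 0.2465]
t=5: π = [0.4321, 0.3333, 0.2346]
t=6: π = [0.4272, 0.3333, 0.2395]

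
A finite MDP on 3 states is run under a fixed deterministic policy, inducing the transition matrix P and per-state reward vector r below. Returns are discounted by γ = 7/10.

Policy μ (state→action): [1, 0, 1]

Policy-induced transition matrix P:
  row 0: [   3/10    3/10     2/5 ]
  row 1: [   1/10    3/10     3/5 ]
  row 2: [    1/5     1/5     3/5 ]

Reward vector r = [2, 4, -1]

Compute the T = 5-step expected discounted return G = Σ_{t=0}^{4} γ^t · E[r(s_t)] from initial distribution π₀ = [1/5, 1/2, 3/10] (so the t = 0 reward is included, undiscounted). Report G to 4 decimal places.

t=0: π = [0.2000, 0.5000, 0.3000], E[r] = 2.1000, γ^t·E[r] = 2.100000, running G = 2.100000
t=1: π = [0.1700, 0.2700, 0.5600], E[r] = 0.8600, γ^t·E[r] = 0.602000, running G = 2.702000
t=2: π = [0.1900, 0.2440, 0.5660], E[r] = 0.7900, γ^t·E[r] = 0.387100, running G = 3.089100
t=3: π = [0.1946, 0.2434, 0.5620], E[r] = 0.8008, γ^t·E[r] = 0.274674, running G = 3.363774
t=4: π = [0.1951, 0.2438, 0.5611], E[r] = 0.8044, γ^t·E[r] = 0.193127, running G = 3.556901

G = 3.5569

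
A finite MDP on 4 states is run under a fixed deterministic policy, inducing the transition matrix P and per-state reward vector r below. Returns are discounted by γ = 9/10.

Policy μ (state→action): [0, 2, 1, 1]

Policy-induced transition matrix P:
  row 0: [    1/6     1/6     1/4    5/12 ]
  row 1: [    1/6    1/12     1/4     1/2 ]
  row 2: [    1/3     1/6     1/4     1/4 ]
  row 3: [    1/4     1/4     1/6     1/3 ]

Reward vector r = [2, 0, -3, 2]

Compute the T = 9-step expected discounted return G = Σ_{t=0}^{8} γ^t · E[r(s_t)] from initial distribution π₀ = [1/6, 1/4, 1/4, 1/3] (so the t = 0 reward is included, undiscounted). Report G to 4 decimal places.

t=0: π = [0.1667, 0.2500, 0.2500, 0.3333], E[r] = 0.2500, γ^t·E[r] = 0.250000, running G = 0.250000
t=1: π = [0.2361, 0.1736, 0.2222, 0.3681], E[r] = 0.5417, γ^t·E[r] = 0.487500, running G = 0.737500
t=2: π = [0.2344, 0.1829, 0.2193, 0.3634], E[r] = 0.5376, γ^t·E[r] = 0.435469, running G = 1.172969
t=3: π = [0.2335, 0.1817, 0.2197, 0.3651], E[r] = 0.5380, γ^t·E[r] = 0.392203, running G = 1.565172
t=4: π = [0.2337, 0.1819, 0.2196, 0.3648], E[r] = 0.5382, γ^t·E[r] = 0.353125, running G = 1.918297
t=5: π = [0.2337, 0.1819, 0.2196, 0.3648], E[r] = 0.5382, γ^t·E[r] = 0.317792, running G = 2.236089
t=6: π = [0.2337, 0.1819, 0.2196, 0.3648], E[r] = 0.5382, γ^t·E[r] = 0.286018, running G = 2.522106
t=7: π = [0.2337, 0.1819, 0.2196, 0.3648], E[r] = 0.5382, γ^t·E[r] = 0.257415, running G = 2.779521
t=8: π = [0.2337, 0.1819, 0.2196, 0.3648], E[r] = 0.5382, γ^t·E[r] = 0.231674, running G = 3.011195

G = 3.0112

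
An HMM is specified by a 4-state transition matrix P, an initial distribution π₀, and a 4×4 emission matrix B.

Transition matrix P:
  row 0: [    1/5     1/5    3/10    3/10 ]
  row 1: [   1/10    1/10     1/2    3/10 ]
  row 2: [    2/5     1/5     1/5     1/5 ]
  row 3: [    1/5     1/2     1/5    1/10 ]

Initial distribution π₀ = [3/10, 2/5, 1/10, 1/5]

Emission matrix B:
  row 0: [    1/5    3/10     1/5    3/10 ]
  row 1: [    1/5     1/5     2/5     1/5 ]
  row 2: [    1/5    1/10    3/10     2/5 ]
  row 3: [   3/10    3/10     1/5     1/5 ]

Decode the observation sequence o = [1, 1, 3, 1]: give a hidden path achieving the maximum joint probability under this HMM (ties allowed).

t=0: δ = [9.000e-02, 8.000e-02, 1.000e-02, 6.000e-02]  (obs o_0=1)
t=1: δ = [5.400e-03, 6.000e-03, 4.000e-03, 8.100e-03]  ψ = [0, 3, 1, 0]  (obs o_1=1)
t=2: δ = [4.860e-04, 8.100e-04, 1.200e-03, 3.600e-04]  ψ = [3, 3, 1, 1]  (obs o_2=3)
t=3: δ = [1.440e-04, 4.800e-05, 4.050e-05, 7.290e-05]  ψ = [2, 2, 1, 1]  (obs o_3=1)
backtrack: best end state = 0; path = [3, 1, 2, 0]

path = [3, 1, 2, 0]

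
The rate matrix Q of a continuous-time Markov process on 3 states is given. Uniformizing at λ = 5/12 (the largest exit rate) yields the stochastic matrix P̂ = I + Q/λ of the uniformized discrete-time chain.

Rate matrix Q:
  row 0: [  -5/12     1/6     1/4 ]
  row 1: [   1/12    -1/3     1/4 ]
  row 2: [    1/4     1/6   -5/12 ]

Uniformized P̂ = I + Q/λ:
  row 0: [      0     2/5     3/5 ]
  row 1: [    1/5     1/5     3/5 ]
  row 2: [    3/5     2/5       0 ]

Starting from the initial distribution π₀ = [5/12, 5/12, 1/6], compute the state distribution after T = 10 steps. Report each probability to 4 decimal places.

π = [0.2929, 0.3333, 0.3737]

t=0: π = [0.4167, 0.4167, 0.1667]
t=1: π = [0.1833, 0.3167, 0.5000]
t=2: π = [0.3633, 0.3367, 0.3000]
t=3: π = [0.2473, 0.3327, 0.4200]
t=4: π = [0.3185, 0.3335, 0.3480]
t=5: π = [0.2755, 0.3333, 0.3912]
t=6: π = [0.3014, 0.3333, 0.3653]
t=7: π = [0.2858, 0.3333, 0.3808]
t=8: π = [0.2952, 0.3333, 0.3715]
t=9: π = [0.2896, 0.3333, 0.3771]
t=10: π = [0.2929, 0.3333, 0.3737]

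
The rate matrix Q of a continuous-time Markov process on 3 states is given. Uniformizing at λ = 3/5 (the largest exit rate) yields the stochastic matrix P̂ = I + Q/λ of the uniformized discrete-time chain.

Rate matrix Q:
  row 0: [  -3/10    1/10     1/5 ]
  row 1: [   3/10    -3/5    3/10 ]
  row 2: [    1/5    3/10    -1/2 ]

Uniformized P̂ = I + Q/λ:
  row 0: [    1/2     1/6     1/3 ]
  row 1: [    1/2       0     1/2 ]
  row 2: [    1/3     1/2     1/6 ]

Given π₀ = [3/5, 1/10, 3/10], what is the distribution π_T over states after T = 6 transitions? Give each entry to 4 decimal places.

π = [0.4469, 0.2338, 0.3193]

t=0: π = [0.6000, 0.1000, 0.3000]
t=1: π = [0.4500, 0.2500, 0.3000]
t=2: π = [0.4500, 0.2250, 0.3250]
t=3: π = [0.4458, 0.2375, 0.3167]
t=4: π = [0.4472, 0.2326, 0.3201]
t=5: π = [0.4466, 0.2346, 0.3188]
t=6: π = [0.4469, 0.2338, 0.3193]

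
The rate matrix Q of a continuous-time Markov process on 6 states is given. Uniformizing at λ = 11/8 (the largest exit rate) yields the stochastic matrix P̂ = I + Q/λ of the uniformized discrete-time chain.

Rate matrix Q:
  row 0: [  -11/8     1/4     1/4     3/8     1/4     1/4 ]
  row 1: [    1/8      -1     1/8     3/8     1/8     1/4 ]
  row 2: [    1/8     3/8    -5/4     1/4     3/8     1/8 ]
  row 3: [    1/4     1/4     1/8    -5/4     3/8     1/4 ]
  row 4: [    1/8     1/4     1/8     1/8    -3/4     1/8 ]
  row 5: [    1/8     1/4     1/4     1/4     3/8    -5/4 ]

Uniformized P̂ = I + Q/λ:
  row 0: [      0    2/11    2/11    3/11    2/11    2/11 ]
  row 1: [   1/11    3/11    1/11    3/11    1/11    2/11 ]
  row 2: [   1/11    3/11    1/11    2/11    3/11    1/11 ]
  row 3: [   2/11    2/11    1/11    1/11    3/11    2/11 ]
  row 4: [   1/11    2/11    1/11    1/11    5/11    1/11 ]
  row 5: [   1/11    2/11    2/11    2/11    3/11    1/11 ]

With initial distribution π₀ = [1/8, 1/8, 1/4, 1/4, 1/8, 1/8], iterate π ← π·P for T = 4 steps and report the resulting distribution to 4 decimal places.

π = [0.0974, 0.2112, 0.1120, 0.1695, 0.2754, 0.1344]

t=0: π = [0.1250, 0.1250, 0.2500, 0.2500, 0.1250, 0.1250]
t=1: π = [0.1023, 0.2159, 0.1136, 0.1705, 0.2614, 0.1364]
t=2: π = [0.0971, 0.2118, 0.1126, 0.1715, 0.2717, 0.1353]
t=3: π = [0.0977, 0.2113, 0.1120, 0.1696, 0.2748, 0.1346]
t=4: π = [0.0974, 0.2112, 0.1120, 0.1695, 0.2754, 0.1344]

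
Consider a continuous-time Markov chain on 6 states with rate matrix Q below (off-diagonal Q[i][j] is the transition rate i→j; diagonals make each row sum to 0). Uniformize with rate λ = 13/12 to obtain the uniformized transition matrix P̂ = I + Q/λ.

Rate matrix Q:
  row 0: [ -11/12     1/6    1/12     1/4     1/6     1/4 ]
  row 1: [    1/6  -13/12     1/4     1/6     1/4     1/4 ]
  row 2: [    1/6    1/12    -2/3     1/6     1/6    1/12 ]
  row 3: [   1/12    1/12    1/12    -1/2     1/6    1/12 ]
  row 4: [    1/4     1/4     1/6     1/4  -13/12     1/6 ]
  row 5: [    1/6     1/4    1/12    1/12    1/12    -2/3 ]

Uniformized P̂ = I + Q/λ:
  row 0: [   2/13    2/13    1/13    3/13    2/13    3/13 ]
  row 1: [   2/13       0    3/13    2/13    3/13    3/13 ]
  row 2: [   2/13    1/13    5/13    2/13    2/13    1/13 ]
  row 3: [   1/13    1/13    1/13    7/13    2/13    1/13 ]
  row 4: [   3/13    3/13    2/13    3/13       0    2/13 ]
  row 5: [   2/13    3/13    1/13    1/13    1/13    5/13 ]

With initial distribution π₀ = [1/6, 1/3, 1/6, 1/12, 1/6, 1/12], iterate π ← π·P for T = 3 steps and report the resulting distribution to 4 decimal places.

t=0: π = [0.1667, 0.3333, 0.1667, 0.0833, 0.1667, 0.0833]
t=1: π = [0.1603, 0.1026, 0.1923, 0.2051, 0.1474, 0.1923]
t=2: π = [0.1494, 0.1336, 0.1632, 0.2416, 0.1243, 0.1879]
t=3: π = [0.1448, 0.1262, 0.1573, 0.2534, 0.1306, 0.1878]

π = [0.1448, 0.1262, 0.1573, 0.2534, 0.1306, 0.1878]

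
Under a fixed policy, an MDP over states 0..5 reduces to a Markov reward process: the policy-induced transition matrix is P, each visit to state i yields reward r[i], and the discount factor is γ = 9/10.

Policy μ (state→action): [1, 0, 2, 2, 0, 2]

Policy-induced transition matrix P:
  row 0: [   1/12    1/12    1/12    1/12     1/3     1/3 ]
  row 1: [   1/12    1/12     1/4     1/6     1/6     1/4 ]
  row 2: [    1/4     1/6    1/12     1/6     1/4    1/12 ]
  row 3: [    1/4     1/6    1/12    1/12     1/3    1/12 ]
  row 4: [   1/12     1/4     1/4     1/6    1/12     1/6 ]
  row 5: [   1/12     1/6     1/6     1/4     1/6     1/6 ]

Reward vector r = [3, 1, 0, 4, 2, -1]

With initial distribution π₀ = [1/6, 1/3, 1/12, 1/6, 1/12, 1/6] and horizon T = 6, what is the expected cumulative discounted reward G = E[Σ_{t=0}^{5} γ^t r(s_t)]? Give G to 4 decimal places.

G = 6.7552

t=0: π = [0.1667, 0.3333, 0.0833, 0.1667, 0.0833, 0.1667], E[r] = 1.5000, γ^t·E[r] = 1.500000, running G = 1.500000
t=1: π = [0.1250, 0.1319, 0.1667, 0.1528, 0.2222, 0.2014], E[r] = 1.3611, γ^t·E[r] = 1.225000, running G = 2.725000
t=2: π = [0.1366, 0.1638, 0.1591, 0.1603, 0.2083, 0.1719], E[r] = 1.4595, γ^t·E[r] = 1.182188, running G = 3.907188
t=3: π = [0.1366, 0.1590, 0.1597, 0.1563, 0.2120, 0.1765], E[r] = 1.4414, γ^t·E[r] = 1.050750, running G = 4.957938
t=4: π = [0.1360, 0.1597, 0.1599, 0.1570, 0.2111, 0.1764], E[r] = 1.4414, γ^t·E[r] = 0.945707, running G = 5.903644
t=5: π = [0.1361, 0.1596, 0.1598, 0.1569, 0.2112, 0.1762], E[r] = 1.4421, γ^t·E[r] = 0.851517, running G = 6.755161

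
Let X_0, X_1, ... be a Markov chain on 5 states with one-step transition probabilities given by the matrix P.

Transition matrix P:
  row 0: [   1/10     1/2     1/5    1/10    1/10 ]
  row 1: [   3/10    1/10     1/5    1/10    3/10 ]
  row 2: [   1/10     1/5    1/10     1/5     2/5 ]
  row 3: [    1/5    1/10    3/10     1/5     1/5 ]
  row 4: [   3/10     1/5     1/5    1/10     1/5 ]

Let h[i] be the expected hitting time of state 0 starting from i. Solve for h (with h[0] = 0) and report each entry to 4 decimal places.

h = [0.0000, 4.0329, 4.8148, 4.5679, 4.0329]

First-step conditioning: h[0] = 0; for i ≠ 0, h[i] = 1 + Σ_k P[i][k]·h[k].
  h[1] = 1 + 1/10·h[1] + 1/5·h[2] + 1/10·h[3] + 3/10·h[4]
  h[2] = 1 + 1/5·h[1] + 1/10·h[2] + 1/5·h[3] + 2/5·h[4]
  h[3] = 1 + 1/10·h[1] + 3/10·h[2] + 1/5·h[3] + 1/5·h[4]
  h[4] = 1 + 1/5·h[1] + 1/5·h[2] + 1/10·h[3] + 1/5·h[4]
Solving the 4×4 linear system over states ≠ 0 gives exactly h = [0, 980/243, 130/27, 370/81, 980/243] (h[0] = 0 is the target).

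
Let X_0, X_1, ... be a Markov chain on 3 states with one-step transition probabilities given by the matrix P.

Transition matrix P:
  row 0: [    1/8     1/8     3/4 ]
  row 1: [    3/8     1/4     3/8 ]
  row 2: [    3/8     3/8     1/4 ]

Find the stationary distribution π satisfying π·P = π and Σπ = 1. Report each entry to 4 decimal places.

Balance equations π_j = Σ_i π_i·P[i][j]:
  π_0 = 1/8·π_0 + 3/8·π_1 + 3/8·π_2
  π_1 = 1/8·π_0 + 1/4·π_1 + 3/8·π_2
  normalize: π_0 + π_1 + π_2 = 1
Solving the linear system gives exactly π = [3/10, 4/15, 13/30].

π = [0.3000, 0.2667, 0.4333]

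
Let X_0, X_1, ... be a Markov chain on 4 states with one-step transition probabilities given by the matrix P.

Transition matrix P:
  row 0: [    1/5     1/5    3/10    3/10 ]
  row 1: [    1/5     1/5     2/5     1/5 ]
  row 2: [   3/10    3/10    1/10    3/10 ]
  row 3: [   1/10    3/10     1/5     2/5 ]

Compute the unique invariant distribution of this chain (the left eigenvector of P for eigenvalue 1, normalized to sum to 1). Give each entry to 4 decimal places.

Balance equations π_j = Σ_i π_i·P[i][j]:
  π_0 = 1/5·π_0 + 1/5·π_1 + 3/10·π_2 + 1/10·π_3
  π_1 = 1/5·π_0 + 1/5·π_1 + 3/10·π_2 + 3/10·π_3
  π_2 = 3/10·π_0 + 2/5·π_1 + 1/10·π_2 + 1/5·π_3
  normalize: π_0 + π_1 + π_2 + π_3 = 1
Solving the linear system gives exactly π = [105/541, 138/541, 133/541, 165/541].

π = [0.1941, 0.2551, 0.2458, 0.3050]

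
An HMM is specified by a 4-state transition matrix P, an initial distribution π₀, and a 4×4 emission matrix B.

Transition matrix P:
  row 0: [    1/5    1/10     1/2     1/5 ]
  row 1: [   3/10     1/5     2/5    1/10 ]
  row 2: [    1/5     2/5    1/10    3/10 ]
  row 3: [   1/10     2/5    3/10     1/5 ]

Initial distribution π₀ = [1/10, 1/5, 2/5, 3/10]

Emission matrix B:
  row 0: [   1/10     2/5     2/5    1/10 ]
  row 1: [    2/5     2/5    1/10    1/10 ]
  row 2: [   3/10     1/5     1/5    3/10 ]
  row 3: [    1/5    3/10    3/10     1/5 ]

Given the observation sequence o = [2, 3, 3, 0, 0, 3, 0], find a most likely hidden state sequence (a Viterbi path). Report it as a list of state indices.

t=0: δ = [4.000e-02, 2.000e-02, 8.000e-02, 9.000e-02]  (obs o_0=2)
t=1: δ = [1.600e-03, 3.600e-03, 8.100e-03, 4.800e-03]  ψ = [2, 3, 3, 2]  (obs o_1=3)
t=2: δ = [1.620e-04, 3.240e-04, 4.320e-04, 4.860e-04]  ψ = [2, 2, 1, 2]  (obs o_2=3)
t=3: δ = [9.720e-06, 7.776e-05, 4.374e-05, 2.592e-05]  ψ = [1, 3, 3, 2]  (obs o_3=0)
t=4: δ = [2.333e-06, 6.998e-06, 9.331e-06, 2.624e-06]  ψ = [1, 2, 1, 2]  (obs o_4=0)
t=5: δ = [2.100e-07, 3.732e-07, 8.398e-07, 5.599e-07]  ψ = [1, 2, 1, 2]  (obs o_5=3)
t=6: δ = [1.680e-08, 1.344e-07, 5.039e-08, 5.039e-08]  ψ = [2, 2, 3, 2]  (obs o_6=0)
backtrack: best end state = 1; path = [3, 2, 3, 2, 1, 2, 1]

path = [3, 2, 3, 2, 1, 2, 1]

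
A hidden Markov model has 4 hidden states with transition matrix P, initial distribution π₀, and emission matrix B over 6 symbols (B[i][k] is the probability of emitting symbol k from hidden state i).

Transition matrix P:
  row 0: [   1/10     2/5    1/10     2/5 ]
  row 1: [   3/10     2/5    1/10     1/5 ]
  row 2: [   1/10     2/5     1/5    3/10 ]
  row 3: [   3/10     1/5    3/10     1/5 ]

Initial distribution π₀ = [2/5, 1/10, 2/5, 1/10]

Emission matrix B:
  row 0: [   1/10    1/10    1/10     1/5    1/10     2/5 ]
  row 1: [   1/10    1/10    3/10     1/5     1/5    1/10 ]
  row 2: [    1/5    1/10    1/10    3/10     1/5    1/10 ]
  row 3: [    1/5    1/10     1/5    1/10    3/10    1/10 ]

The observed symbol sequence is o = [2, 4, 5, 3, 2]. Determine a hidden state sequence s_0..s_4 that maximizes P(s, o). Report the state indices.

t=0: δ = [4.000e-02, 3.000e-02, 4.000e-02, 2.000e-02]  (obs o_0=2)
t=1: δ = [9.000e-04, 3.200e-03, 1.600e-03, 4.800e-03]  ψ = [1, 0, 2, 0]  (obs o_1=4)
t=2: δ = [5.760e-04, 1.280e-04, 1.440e-04, 9.600e-05]  ψ = [3, 1, 3, 3]  (obs o_2=5)
t=3: δ = [1.152e-05, 4.608e-05, 1.728e-05, 2.304e-05]  ψ = [0, 0, 0, 0]  (obs o_3=3)
t=4: δ = [1.382e-06, 5.530e-06, 6.912e-07, 1.843e-06]  ψ = [1, 1, 3, 1]  (obs o_4=2)
backtrack: best end state = 1; path = [0, 3, 0, 1, 1]

path = [0, 3, 0, 1, 1]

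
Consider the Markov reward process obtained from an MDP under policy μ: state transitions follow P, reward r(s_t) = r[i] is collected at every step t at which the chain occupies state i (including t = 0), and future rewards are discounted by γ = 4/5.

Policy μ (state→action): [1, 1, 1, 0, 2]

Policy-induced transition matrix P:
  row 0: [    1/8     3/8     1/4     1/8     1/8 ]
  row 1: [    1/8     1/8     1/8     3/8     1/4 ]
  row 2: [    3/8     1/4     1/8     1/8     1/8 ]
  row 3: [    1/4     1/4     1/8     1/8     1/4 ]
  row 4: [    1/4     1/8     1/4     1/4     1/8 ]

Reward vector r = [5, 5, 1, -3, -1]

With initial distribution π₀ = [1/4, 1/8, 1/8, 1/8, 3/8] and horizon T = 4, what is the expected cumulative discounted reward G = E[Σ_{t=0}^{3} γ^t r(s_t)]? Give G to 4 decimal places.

t=0: π = [0.2500, 0.1250, 0.1250, 0.1250, 0.3750], E[r] = 1.2500, γ^t·E[r] = 1.250000, running G = 1.250000
t=1: π = [0.2188, 0.2188, 0.2031, 0.2031, 0.1563], E[r] = 1.6250, γ^t·E[r] = 1.300000, running G = 2.550000
t=2: π = [0.2207, 0.2305, 0.1719, 0.1992, 0.1777], E[r] = 1.6523, γ^t·E[r] = 1.057500, running G = 3.607500
t=3: π = [0.2151, 0.2266, 0.1748, 0.2048, 0.1787], E[r] = 1.5898, γ^t·E[r] = 0.814000, running G = 4.421500

G = 4.4215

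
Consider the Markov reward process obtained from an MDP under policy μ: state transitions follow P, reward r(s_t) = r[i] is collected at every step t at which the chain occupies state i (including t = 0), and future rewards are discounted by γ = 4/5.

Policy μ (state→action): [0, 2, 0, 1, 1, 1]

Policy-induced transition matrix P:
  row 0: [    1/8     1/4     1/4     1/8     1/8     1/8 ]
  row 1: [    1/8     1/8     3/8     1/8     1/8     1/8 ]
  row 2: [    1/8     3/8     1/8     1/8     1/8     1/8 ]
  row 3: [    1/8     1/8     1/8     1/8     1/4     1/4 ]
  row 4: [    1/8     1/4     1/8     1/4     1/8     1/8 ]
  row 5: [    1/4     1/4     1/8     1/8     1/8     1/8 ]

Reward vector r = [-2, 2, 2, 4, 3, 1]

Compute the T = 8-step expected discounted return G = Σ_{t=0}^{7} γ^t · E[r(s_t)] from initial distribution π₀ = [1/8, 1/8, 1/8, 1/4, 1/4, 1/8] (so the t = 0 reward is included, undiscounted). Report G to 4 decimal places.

t=0: π = [0.1250, 0.1250, 0.1250, 0.2500, 0.2500, 0.1250], E[r] = 2.1250, γ^t·E[r] = 2.125000, running G = 2.125000
t=1: π = [0.1406, 0.2188, 0.1719, 0.1563, 0.1563, 0.1563], E[r] = 1.7500, γ^t·E[r] = 1.400000, running G = 3.525000
t=2: π = [0.1445, 0.2246, 0.1973, 0.1445, 0.1445, 0.1445], E[r] = 1.7109, γ^t·E[r] = 1.095000, running G = 4.620000
t=3: π = [0.1431, 0.2285, 0.1992, 0.1431, 0.1431, 0.1431], E[r] = 1.7139, γ^t·E[r] = 0.877500, running G = 5.497500
t=4: π = [0.1429, 0.2285, 0.2000, 0.1429, 0.1429, 0.1429], E[r] = 1.7142, γ^t·E[r] = 0.702150, running G = 6.199650
t=5: π = [0.1429, 0.2286, 0.2000, 0.1429, 0.1429, 0.1429], E[r] = 1.7143, γ^t·E[r] = 0.561735, running G = 6.761385
t=6: π = [0.1429, 0.2286, 0.2000, 0.1429, 0.1429, 0.1429], E[r] = 1.7143, γ^t·E[r] = 0.449390, running G = 7.210775
t=7: π = [0.1429, 0.2286, 0.2000, 0.1429, 0.1429, 0.1429], E[r] = 1.7143, γ^t·E[r] = 0.359512, running G = 7.570286

G = 7.5703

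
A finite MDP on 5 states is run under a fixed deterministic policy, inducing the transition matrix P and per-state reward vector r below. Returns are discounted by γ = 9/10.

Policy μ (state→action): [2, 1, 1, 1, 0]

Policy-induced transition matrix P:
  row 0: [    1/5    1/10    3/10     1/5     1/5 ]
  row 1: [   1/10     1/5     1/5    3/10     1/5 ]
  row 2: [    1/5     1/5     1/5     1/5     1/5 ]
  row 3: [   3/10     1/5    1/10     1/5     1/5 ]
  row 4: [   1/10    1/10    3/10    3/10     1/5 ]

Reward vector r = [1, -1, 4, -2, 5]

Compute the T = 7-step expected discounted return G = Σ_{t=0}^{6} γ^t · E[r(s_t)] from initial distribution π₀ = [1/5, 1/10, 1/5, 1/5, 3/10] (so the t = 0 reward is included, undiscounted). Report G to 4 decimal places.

G = 8.0144

t=0: π = [0.2000, 0.1000, 0.2000, 0.2000, 0.3000], E[r] = 2.0000, γ^t·E[r] = 2.000000, running G = 2.000000
t=1: π = [0.1800, 0.1500, 0.2300, 0.2400, 0.2000], E[r] = 1.4700, γ^t·E[r] = 1.323000, running G = 3.323000
t=2: π = [0.1890, 0.1620, 0.2140, 0.2350, 0.2000], E[r] = 1.4130, γ^t·E[r] = 1.144530, running G = 4.467530
t=3: π = [0.1873, 0.1611, 0.2154, 0.2362, 0.2000], E[r] = 1.4154, γ^t·E[r] = 1.031827, running G = 5.499357
t=4: π = [0.1875, 0.1613, 0.2151, 0.2361, 0.2000], E[r] = 1.4145, γ^t·E[r] = 0.928027, running G = 6.427384
t=5: π = [0.1875, 0.1612, 0.2151, 0.2361, 0.2000], E[r] = 1.4145, γ^t·E[r] = 0.835272, running G = 7.262656
t=6: π = [0.1875, 0.1613, 0.2151, 0.2361, 0.2000], E[r] = 1.4145, γ^t·E[r] = 0.751739, running G = 8.014395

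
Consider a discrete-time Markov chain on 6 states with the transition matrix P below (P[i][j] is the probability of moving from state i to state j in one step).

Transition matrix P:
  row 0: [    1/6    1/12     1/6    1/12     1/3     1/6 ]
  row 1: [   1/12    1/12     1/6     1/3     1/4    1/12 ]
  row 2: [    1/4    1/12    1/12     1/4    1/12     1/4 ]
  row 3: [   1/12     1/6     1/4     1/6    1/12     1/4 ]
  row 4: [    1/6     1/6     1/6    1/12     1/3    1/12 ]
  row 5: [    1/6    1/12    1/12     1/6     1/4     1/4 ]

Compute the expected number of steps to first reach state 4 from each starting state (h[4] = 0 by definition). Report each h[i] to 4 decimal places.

h = [4.3485, 5.0264, 5.5986, 5.7469, 0.0000, 4.7573]

First-step conditioning: h[4] = 0; for i ≠ 4, h[i] = 1 + Σ_k P[i][k]·h[k].
  h[0] = 1 + 1/6·h[0] + 1/12·h[1] + 1/6·h[2] + 1/12·h[3] + 1/6·h[5]
  h[1] = 1 + 1/12·h[0] + 1/12·h[1] + 1/6·h[2] + 1/3·h[3] + 1/12·h[5]
  h[2] = 1 + 1/4·h[0] + 1/12·h[1] + 1/12·h[2] + 1/4·h[3] + 1/4·h[5]
  h[3] = 1 + 1/12·h[0] + 1/6·h[1] + 1/4·h[2] + 1/6·h[3] + 1/4·h[5]
  h[5] = 1 + 1/6·h[0] + 1/12·h[1] + 1/12·h[2] + 1/6·h[3] + 1/4·h[5]
Solving the 5×5 linear system over states ≠ 4 gives exactly h = [36358/8361, 42026/8361, 46810/8361, 48050/8361, 0, 39776/8361] (h[4] = 0 is the target).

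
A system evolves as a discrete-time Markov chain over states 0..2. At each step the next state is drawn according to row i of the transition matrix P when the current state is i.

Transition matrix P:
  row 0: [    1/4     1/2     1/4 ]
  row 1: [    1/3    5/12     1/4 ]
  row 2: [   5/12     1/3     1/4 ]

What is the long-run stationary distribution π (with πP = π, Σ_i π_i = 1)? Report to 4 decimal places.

π = [0.3269, 0.4231, 0.2500]

Balance equations π_j = Σ_i π_i·P[i][j]:
  π_0 = 1/4·π_0 + 1/3·π_1 + 5/12·π_2
  π_1 = 1/2·π_0 + 5/12·π_1 + 1/3·π_2
  normalize: π_0 + π_1 + π_2 = 1
Solving the linear system gives exactly π = [17/52, 11/26, 1/4].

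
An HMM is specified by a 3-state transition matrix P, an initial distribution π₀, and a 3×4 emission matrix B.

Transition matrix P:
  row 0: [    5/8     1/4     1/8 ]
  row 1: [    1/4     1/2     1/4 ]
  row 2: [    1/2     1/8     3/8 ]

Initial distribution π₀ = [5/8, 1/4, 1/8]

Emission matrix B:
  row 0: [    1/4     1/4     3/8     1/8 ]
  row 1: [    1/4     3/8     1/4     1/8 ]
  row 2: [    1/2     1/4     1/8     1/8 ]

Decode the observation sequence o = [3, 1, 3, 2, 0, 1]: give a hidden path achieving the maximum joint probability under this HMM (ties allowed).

t=0: δ = [7.812e-02, 3.125e-02, 1.562e-02]  (obs o_0=3)
t=1: δ = [1.221e-02, 7.324e-03, 2.441e-03]  ψ = [0, 0, 0]  (obs o_1=1)
t=2: δ = [9.537e-04, 4.578e-04, 2.289e-04]  ψ = [0, 1, 1]  (obs o_2=3)
t=3: δ = [2.235e-04, 5.960e-05, 1.490e-05]  ψ = [0, 0, 0]  (obs o_3=2)
t=4: δ = [3.492e-05, 1.397e-05, 1.397e-05]  ψ = [0, 0, 0]  (obs o_4=0)
t=5: δ = [5.457e-06, 3.274e-06, 1.310e-06]  ψ = [0, 0, 2]  (obs o_5=1)
backtrack: best end state = 0; path = [0, 0, 0, 0, 0, 0]

path = [0, 0, 0, 0, 0, 0]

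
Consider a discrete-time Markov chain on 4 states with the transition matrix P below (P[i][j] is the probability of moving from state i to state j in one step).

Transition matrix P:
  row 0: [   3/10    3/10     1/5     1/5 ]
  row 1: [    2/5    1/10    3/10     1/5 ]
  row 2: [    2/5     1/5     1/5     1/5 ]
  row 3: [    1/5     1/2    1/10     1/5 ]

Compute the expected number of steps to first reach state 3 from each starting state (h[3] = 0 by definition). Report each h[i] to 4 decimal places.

h = [5.0000, 5.0000, 5.0000, 0.0000]

First-step conditioning: h[3] = 0; for i ≠ 3, h[i] = 1 + Σ_k P[i][k]·h[k].
  h[0] = 1 + 3/10·h[0] + 3/10·h[1] + 1/5·h[2]
  h[1] = 1 + 2/5·h[0] + 1/10·h[1] + 3/10·h[2]
  h[2] = 1 + 2/5·h[0] + 1/5·h[1] + 1/5·h[2]
Solving the 3×3 linear system over states ≠ 3 gives exactly h = [5, 5, 5, 0] (h[3] = 0 is the target).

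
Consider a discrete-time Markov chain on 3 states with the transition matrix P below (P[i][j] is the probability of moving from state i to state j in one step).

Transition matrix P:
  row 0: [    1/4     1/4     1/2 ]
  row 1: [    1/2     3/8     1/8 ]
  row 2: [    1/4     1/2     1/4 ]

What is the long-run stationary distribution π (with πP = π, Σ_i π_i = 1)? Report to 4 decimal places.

π = [0.3421, 0.3684, 0.2895]

Balance equations π_j = Σ_i π_i·P[i][j]:
  π_0 = 1/4·π_0 + 1/2·π_1 + 1/4·π_2
  π_1 = 1/4·π_0 + 3/8·π_1 + 1/2·π_2
  normalize: π_0 + π_1 + π_2 = 1
Solving the linear system gives exactly π = [13/38, 7/19, 11/38].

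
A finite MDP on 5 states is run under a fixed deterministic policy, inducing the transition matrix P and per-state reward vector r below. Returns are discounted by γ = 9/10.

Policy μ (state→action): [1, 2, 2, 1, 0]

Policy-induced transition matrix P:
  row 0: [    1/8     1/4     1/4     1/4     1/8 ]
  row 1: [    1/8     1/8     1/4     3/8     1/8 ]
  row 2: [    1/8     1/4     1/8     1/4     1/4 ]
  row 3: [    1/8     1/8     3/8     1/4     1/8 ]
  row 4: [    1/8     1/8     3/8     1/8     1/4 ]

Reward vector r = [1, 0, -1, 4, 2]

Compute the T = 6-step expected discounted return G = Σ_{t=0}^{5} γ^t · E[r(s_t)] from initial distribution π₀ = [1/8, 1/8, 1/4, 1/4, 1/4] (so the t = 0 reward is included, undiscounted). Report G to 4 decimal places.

G = 5.7995

t=0: π = [0.1250, 0.1250, 0.2500, 0.2500, 0.2500], E[r] = 1.3750, γ^t·E[r] = 1.375000, running G = 1.375000
t=1: π = [0.1250, 0.1719, 0.2813, 0.2344, 0.1875], E[r] = 1.1563, γ^t·E[r] = 1.040625, running G = 2.415625
t=2: π = [0.1250, 0.1758, 0.2676, 0.2480, 0.1836], E[r] = 1.2168, γ^t·E[r] = 0.985605, running G = 3.401230
t=3: π = [0.1250, 0.1741, 0.2705, 0.2490, 0.1814], E[r] = 1.2134, γ^t·E[r] = 0.884553, running G = 4.285784
t=4: π = [0.1250, 0.1744, 0.2700, 0.2491, 0.1815], E[r] = 1.2143, γ^t·E[r] = 0.796719, running G = 5.082502
t=5: π = [0.1250, 0.1744, 0.2701, 0.2491, 0.1814], E[r] = 1.2143, γ^t·E[r] = 0.717015, running G = 5.799517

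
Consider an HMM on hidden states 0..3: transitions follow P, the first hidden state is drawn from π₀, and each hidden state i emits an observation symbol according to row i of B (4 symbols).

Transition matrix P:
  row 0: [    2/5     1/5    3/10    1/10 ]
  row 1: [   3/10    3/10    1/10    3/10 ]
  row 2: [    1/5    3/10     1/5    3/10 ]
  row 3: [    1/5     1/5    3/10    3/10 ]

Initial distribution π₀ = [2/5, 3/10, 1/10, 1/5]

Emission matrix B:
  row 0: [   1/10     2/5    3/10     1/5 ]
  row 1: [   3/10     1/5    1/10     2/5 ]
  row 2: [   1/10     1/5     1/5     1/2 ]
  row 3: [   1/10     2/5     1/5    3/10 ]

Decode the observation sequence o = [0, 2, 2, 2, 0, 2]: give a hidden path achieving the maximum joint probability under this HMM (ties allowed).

t=0: δ = [4.000e-02, 9.000e-02, 1.000e-02, 2.000e-02]  (obs o_0=0)
t=1: δ = [8.100e-03, 2.700e-03, 2.400e-03, 5.400e-03]  ψ = [1, 1, 0, 1]  (obs o_1=2)
t=2: δ = [9.720e-04, 1.620e-04, 4.860e-04, 3.240e-04]  ψ = [0, 0, 0, 3]  (obs o_2=2)
t=3: δ = [1.166e-04, 1.944e-05, 5.832e-05, 2.916e-05]  ψ = [0, 0, 0, 2]  (obs o_3=2)
t=4: δ = [4.666e-06, 6.998e-06, 3.499e-06, 1.750e-06]  ψ = [0, 0, 0, 2]  (obs o_4=0)
t=5: δ = [6.299e-07, 2.100e-07, 2.799e-07, 4.199e-07]  ψ = [1, 1, 0, 1]  (obs o_5=2)
backtrack: best end state = 0; path = [1, 0, 0, 0, 1, 0]

path = [1, 0, 0, 0, 1, 0]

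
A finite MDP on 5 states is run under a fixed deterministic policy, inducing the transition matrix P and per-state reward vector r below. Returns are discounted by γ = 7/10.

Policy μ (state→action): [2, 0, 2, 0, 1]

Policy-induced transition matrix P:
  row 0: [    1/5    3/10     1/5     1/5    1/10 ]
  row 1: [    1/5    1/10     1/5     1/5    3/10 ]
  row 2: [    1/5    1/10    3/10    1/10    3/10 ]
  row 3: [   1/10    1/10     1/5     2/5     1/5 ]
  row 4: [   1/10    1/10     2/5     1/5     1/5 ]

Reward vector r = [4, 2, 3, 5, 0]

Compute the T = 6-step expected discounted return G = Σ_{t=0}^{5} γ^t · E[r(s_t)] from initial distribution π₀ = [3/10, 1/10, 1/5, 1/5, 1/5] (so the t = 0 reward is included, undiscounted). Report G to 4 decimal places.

G = 8.4436

t=0: π = [0.3000, 0.1000, 0.2000, 0.2000, 0.2000], E[r] = 3.0000, γ^t·E[r] = 3.000000, running G = 3.000000
t=1: π = [0.1600, 0.1600, 0.2600, 0.2200, 0.2000], E[r] = 2.8400, γ^t·E[r] = 1.988000, running G = 4.988000
t=2: π = [0.1580, 0.1320, 0.2660, 0.2180, 0.2260], E[r] = 2.7840, γ^t·E[r] = 1.364160, running G = 6.352160
t=3: π = [0.1556, 0.1316, 0.2718, 0.2170, 0.2240], E[r] = 2.7860, γ^t·E[r] = 0.955598, running G = 7.307758
t=4: π = [0.1559, 0.1311, 0.2720, 0.2162, 0.2248], E[r] = 2.7829, γ^t·E[r] = 0.668169, running G = 7.975927
t=5: π = [0.1559, 0.1312, 0.2722, 0.2160, 0.2247], E[r] = 2.7827, γ^t·E[r] = 0.467680, running G = 8.443608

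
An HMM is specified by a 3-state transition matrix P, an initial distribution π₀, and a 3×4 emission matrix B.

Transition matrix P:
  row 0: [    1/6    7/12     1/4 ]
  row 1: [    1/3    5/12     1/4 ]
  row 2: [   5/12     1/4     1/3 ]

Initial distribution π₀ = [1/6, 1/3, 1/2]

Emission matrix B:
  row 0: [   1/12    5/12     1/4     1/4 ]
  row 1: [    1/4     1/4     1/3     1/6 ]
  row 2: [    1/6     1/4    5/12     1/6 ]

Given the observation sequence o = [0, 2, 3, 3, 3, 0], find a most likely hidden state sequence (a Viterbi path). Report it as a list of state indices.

path = [2, 2, 0, 1, 0, 1]

t=0: δ = [1.389e-02, 8.333e-02, 8.333e-02]  (obs o_0=0)
t=1: δ = [8.681e-03, 1.157e-02, 1.157e-02]  ψ = [2, 1, 2]  (obs o_1=2)
t=2: δ = [1.206e-03, 8.439e-04, 6.430e-04]  ψ = [2, 0, 2]  (obs o_2=3)
t=3: δ = [7.033e-05, 1.172e-04, 5.023e-05]  ψ = [1, 0, 0]  (obs o_3=3)
t=4: δ = [9.768e-06, 8.140e-06, 4.884e-06]  ψ = [1, 1, 1]  (obs o_4=3)
t=5: δ = [2.261e-07, 1.424e-06, 4.070e-07]  ψ = [1, 0, 0]  (obs o_5=0)
backtrack: best end state = 1; path = [2, 2, 0, 1, 0, 1]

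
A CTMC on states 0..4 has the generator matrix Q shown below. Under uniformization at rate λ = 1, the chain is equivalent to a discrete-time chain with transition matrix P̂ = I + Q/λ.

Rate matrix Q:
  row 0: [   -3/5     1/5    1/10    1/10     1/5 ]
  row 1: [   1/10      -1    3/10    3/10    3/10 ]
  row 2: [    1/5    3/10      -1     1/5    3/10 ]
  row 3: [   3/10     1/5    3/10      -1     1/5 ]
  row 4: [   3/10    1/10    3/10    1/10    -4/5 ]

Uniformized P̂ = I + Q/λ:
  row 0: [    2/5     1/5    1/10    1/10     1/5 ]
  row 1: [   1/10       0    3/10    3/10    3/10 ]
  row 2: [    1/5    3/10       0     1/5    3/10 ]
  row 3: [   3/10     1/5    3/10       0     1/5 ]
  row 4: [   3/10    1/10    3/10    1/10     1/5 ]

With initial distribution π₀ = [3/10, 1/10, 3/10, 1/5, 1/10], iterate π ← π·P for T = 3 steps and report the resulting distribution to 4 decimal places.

π = [0.2772, 0.1662, 0.1857, 0.1359, 0.2350]

t=0: π = [0.3000, 0.1000, 0.3000, 0.2000, 0.1000]
t=1: π = [0.2800, 0.2000, 0.1500, 0.1300, 0.2400]
t=2: π = [0.2730, 0.1510, 0.1990, 0.1420, 0.2350]
t=3: π = [0.2772, 0.1662, 0.1857, 0.1359, 0.2350]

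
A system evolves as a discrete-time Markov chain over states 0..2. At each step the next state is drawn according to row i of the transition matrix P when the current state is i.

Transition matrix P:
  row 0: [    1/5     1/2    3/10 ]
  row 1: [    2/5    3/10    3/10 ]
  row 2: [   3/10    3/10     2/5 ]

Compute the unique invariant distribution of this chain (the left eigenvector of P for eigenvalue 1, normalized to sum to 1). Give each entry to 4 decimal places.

Balance equations π_j = Σ_i π_i·P[i][j]:
  π_0 = 1/5·π_0 + 2/5·π_1 + 3/10·π_2
  π_1 = 1/2·π_0 + 3/10·π_1 + 3/10·π_2
  normalize: π_0 + π_1 + π_2 = 1
Solving the linear system gives exactly π = [11/36, 13/36, 1/3].

π = [0.3056, 0.3611, 0.3333]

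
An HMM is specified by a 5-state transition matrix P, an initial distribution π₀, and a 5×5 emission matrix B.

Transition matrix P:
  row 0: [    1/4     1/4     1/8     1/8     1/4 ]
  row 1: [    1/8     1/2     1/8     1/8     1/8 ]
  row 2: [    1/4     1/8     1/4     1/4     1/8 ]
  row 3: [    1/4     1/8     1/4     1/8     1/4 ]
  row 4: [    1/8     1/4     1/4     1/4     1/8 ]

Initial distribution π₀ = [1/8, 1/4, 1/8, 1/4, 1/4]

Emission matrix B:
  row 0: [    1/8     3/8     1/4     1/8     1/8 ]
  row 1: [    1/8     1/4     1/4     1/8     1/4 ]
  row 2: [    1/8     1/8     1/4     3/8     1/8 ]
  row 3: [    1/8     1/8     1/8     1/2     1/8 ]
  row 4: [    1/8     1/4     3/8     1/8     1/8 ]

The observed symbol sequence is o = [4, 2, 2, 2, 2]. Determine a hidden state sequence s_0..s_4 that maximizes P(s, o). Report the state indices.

path = [1, 1, 1, 1, 1]

t=0: δ = [1.562e-02, 6.250e-02, 1.562e-02, 3.125e-02, 3.125e-02]  (obs o_0=4)
t=1: δ = [1.953e-03, 7.812e-03, 1.953e-03, 9.766e-04, 2.930e-03]  ψ = [1, 1, 1, 1, 1]  (obs o_1=2)
t=2: δ = [2.441e-04, 9.766e-04, 2.441e-04, 1.221e-04, 3.662e-04]  ψ = [1, 1, 1, 1, 1]  (obs o_2=2)
t=3: δ = [3.052e-05, 1.221e-04, 3.052e-05, 1.526e-05, 4.578e-05]  ψ = [1, 1, 1, 1, 1]  (obs o_3=2)
t=4: δ = [3.815e-06, 1.526e-05, 3.815e-06, 1.907e-06, 5.722e-06]  ψ = [1, 1, 1, 1, 1]  (obs o_4=2)
backtrack: best end state = 1; path = [1, 1, 1, 1, 1]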